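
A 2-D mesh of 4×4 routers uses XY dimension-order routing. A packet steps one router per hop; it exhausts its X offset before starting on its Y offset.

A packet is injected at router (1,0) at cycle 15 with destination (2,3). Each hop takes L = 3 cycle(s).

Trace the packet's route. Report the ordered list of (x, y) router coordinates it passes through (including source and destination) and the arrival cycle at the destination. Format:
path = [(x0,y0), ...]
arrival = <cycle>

path = [(1,0), (2,0), (2,1), (2,2), (2,3)]
arrival = 27

[0] x=1 y=0 t=15
[1] x=2 y=0 t=18 →E
[2] x=2 y=1 t=21 →N
[3] x=2 y=2 t=24 →N
[4] x=2 y=3 t=27 →N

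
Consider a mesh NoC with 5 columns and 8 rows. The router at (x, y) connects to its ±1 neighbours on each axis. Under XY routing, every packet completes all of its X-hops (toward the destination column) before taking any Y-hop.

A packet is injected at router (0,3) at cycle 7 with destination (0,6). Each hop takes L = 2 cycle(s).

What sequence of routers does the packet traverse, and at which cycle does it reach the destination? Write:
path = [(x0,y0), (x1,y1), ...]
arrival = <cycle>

  0. router=(0,3) cycle=7 (inject)
  1. router=(0,4) cycle=9 dir=N
  2. router=(0,5) cycle=11 dir=N
  3. router=(0,6) cycle=13 dir=N

path = [(0,3), (0,4), (0,5), (0,6)]
arrival = 13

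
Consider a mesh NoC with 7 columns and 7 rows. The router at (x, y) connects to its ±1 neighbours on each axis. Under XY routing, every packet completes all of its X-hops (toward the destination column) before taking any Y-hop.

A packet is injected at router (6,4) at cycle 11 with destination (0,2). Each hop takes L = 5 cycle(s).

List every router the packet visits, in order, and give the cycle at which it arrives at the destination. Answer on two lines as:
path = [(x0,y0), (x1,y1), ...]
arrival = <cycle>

path = [(6,4), (5,4), (4,4), (3,4), (2,4), (1,4), (0,4), (0,3), (0,2)]
arrival = 51

  0. router=(6,4) cycle=11 (inject)
  1. router=(5,4) cycle=16 dir=W
  2. router=(4,4) cycle=21 dir=W
  3. router=(3,4) cycle=26 dir=W
  4. router=(2,4) cycle=31 dir=W
  5. router=(1,4) cycle=36 dir=W
  6. router=(0,4) cycle=41 dir=W
  7. router=(0,3) cycle=46 dir=S
  8. router=(0,2) cycle=51 dir=S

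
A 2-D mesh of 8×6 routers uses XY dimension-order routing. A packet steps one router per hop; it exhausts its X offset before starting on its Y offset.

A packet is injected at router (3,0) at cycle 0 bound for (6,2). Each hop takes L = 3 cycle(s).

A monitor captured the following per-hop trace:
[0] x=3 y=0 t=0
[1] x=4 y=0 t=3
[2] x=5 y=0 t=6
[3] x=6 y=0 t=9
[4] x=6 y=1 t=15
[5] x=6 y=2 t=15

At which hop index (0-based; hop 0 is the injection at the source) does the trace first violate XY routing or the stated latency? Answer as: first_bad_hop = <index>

first_bad_hop = 4

[1] (+1,+0) / 3c ⇒ ok
[2] (+1,+0) / 3c ⇒ ok
[3] (+1,+0) / 3c ⇒ ok
[4] (+0,+1) / 6c ⇒ BAD: Δcyc=6≠L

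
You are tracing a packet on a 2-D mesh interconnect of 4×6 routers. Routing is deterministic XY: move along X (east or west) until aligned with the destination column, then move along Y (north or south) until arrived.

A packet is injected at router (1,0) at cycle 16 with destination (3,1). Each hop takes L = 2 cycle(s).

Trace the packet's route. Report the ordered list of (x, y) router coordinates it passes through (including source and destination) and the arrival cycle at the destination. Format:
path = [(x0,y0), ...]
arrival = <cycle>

hop 0: (1,0) @ cyc 16
hop 1: (2,0) @ cyc 18  [E]
hop 2: (3,0) @ cyc 20  [E]
hop 3: (3,1) @ cyc 22  [N]

path = [(1,0), (2,0), (3,0), (3,1)]
arrival = 22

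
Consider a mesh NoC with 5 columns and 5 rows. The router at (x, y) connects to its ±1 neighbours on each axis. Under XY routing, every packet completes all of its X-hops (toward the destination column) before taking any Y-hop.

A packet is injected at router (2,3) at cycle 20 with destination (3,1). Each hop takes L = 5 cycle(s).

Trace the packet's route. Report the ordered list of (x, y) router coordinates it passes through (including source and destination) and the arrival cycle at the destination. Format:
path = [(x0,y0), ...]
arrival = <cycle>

path = [(2,3), (3,3), (3,2), (3,1)]
arrival = 35

  0. router=(2,3) cycle=20 (inject)
  1. router=(3,3) cycle=25 dir=E
  2. router=(3,2) cycle=30 dir=S
  3. router=(3,1) cycle=35 dir=S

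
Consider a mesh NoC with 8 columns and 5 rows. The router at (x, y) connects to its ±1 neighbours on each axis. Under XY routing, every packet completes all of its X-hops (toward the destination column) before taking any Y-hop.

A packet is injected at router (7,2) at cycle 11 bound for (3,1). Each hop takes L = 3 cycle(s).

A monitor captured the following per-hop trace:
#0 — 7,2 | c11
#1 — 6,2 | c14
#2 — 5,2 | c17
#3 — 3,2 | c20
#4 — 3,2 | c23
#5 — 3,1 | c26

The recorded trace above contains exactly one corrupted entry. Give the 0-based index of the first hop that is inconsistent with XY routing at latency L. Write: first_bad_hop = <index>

first_bad_hop = 3

hop 1: step (-1,+0), +3 cyc — ok
hop 2: step (-1,+0), +3 cyc — ok
hop 3: step (-2,+0), +3 cyc — BAD: non-unit step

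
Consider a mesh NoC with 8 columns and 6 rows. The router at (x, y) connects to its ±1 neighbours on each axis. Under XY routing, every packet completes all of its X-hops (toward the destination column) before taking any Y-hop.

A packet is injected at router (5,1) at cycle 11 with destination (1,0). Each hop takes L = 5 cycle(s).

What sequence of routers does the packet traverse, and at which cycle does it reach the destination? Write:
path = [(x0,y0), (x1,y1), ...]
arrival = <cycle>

#0 — 5,1 | c11
#1 — 4,1 | c16 | W
#2 — 3,1 | c21 | W
#3 — 2,1 | c26 | W
#4 — 1,1 | c31 | W
#5 — 1,0 | c36 | S

path = [(5,1), (4,1), (3,1), (2,1), (1,1), (1,0)]
arrival = 36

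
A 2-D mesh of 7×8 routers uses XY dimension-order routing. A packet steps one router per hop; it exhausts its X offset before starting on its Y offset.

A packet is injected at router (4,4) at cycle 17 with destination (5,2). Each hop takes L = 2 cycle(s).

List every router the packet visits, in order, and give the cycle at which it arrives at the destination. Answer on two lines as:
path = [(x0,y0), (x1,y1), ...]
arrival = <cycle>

path = [(4,4), (5,4), (5,3), (5,2)]
arrival = 23

[0] x=4 y=4 t=17
[1] x=5 y=4 t=19 →E
[2] x=5 y=3 t=21 →S
[3] x=5 y=2 t=23 →S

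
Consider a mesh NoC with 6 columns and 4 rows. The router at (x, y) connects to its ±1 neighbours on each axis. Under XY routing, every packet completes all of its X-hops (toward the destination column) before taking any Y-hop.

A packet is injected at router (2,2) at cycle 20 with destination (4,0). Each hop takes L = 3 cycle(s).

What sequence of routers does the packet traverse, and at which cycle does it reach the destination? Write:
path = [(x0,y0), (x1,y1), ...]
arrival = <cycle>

path = [(2,2), (3,2), (4,2), (4,1), (4,0)]
arrival = 32

  0. router=(2,2) cycle=20 (inject)
  1. router=(3,2) cycle=23 dir=E
  2. router=(4,2) cycle=26 dir=E
  3. router=(4,1) cycle=29 dir=S
  4. router=(4,0) cycle=32 dir=S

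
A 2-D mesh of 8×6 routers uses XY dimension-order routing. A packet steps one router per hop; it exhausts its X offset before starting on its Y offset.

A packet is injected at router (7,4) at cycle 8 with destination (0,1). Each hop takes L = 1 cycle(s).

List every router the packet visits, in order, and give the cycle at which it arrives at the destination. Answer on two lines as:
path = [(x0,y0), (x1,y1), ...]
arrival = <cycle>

src (7,4)  cyc=8
W→(6,4)  cyc=9
W→(5,4)  cyc=10
W→(4,4)  cyc=11
W→(3,4)  cyc=12
W→(2,4)  cyc=13
W→(1,4)  cyc=14
W→(0,4)  cyc=15
S→(0,3)  cyc=16
S→(0,2)  cyc=17
S→(0,1)  cyc=18

path = [(7,4), (6,4), (5,4), (4,4), (3,4), (2,4), (1,4), (0,4), (0,3), (0,2), (0,1)]
arrival = 18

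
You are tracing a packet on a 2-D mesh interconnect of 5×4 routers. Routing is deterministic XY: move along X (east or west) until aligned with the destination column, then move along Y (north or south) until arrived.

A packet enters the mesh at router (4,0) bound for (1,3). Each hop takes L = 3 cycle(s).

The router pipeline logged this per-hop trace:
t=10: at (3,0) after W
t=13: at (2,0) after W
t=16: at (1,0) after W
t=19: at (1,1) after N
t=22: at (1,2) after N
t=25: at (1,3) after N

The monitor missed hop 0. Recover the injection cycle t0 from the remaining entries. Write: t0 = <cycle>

t0 = 7

At hop 1 the cycle is 10; in general cyc_k = t0 + kL.
t0 = cyc[1] − L = 10 − 3 = 7.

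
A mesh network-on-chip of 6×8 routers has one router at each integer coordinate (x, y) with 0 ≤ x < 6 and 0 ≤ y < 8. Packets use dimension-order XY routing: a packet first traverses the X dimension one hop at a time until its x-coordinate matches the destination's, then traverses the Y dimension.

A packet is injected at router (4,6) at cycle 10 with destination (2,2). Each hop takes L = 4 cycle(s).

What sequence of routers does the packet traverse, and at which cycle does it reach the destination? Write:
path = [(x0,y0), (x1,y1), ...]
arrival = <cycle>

path = [(4,6), (3,6), (2,6), (2,5), (2,4), (2,3), (2,2)]
arrival = 34

  0. router=(4,6) cycle=10 (inject)
  1. router=(3,6) cycle=14 dir=W
  2. router=(2,6) cycle=18 dir=W
  3. router=(2,5) cycle=22 dir=S
  4. router=(2,4) cycle=26 dir=S
  5. router=(2,3) cycle=30 dir=S
  6. router=(2,2) cycle=34 dir=S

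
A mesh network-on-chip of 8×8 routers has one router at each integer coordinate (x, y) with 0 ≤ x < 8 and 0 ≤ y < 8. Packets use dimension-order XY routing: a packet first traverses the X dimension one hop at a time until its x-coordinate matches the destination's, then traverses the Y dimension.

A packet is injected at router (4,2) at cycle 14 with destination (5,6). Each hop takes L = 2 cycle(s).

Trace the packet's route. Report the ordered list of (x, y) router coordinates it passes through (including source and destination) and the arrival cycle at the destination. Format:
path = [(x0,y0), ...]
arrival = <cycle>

path = [(4,2), (5,2), (5,3), (5,4), (5,5), (5,6)]
arrival = 24

  0. router=(4,2) cycle=14 (inject)
  1. router=(5,2) cycle=16 dir=E
  2. router=(5,3) cycle=18 dir=N
  3. router=(5,4) cycle=20 dir=N
  4. router=(5,5) cycle=22 dir=N
  5. router=(5,6) cycle=24 dir=N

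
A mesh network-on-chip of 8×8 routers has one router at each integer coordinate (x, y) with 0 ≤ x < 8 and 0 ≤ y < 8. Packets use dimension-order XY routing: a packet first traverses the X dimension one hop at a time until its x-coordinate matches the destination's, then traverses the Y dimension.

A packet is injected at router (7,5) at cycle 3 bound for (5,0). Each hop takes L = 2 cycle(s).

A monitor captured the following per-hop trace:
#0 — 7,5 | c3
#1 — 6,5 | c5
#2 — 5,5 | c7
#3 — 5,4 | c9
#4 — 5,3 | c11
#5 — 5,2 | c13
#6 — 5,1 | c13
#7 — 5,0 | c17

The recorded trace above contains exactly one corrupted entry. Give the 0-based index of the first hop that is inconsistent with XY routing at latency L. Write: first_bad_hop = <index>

first_bad_hop = 6

hop 1: step (-1,+0), +2 cyc — ok
hop 2: step (-1,+0), +2 cyc — ok
hop 3: step (+0,-1), +2 cyc — ok
hop 4: step (+0,-1), +2 cyc — ok
hop 5: step (+0,-1), +2 cyc — ok
hop 6: step (+0,-1), +0 cyc — BAD: Δcyc=0≠L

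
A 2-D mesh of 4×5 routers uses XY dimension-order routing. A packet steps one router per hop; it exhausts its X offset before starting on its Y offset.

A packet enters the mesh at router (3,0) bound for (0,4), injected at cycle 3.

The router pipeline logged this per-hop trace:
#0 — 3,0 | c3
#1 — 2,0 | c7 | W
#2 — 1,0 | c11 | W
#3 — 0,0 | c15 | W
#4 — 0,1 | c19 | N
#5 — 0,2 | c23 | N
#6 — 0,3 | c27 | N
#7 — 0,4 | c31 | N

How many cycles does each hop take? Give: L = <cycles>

L = 4

Δcyc across hop 0→1: 7 − 3 = 4.
One hop costs L cycles, so L = 4.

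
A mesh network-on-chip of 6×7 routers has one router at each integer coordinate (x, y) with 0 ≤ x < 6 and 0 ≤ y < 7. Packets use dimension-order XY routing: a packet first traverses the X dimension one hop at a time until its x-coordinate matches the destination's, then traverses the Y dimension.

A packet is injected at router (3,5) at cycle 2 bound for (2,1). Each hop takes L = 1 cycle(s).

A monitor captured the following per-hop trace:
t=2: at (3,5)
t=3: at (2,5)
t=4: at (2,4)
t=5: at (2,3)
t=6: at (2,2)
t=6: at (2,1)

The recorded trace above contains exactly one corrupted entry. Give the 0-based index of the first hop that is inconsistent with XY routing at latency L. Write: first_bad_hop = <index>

  1: Δx=-1 Δy=+0 Δt=1 [ok]
  2: Δx=+0 Δy=-1 Δt=1 [ok]
  3: Δx=+0 Δy=-1 Δt=1 [ok]
  4: Δx=+0 Δy=-1 Δt=1 [ok]
  5: Δx=+0 Δy=-1 Δt=0 [BAD: Δcyc=0≠L]

first_bad_hop = 5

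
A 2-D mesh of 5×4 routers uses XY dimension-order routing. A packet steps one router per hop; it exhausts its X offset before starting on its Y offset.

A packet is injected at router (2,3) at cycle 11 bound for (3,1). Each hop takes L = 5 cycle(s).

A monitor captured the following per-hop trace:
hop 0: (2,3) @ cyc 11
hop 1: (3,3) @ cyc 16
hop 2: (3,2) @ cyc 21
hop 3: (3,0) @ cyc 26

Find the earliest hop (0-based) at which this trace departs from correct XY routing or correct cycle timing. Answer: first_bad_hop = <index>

first_bad_hop = 3

[1] (+1,+0) / 5c ⇒ ok
[2] (+0,-1) / 5c ⇒ ok
[3] (+0,-2) / 5c ⇒ BAD: non-unit step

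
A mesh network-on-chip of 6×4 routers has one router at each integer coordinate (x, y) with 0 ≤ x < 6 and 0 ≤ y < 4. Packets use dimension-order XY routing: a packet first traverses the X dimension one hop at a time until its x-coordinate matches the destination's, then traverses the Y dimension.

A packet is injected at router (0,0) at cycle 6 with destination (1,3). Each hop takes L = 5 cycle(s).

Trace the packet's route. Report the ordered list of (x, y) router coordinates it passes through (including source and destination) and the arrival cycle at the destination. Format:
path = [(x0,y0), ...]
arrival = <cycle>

path = [(0,0), (1,0), (1,1), (1,2), (1,3)]
arrival = 26

[0] x=0 y=0 t=6
[1] x=1 y=0 t=11 →E
[2] x=1 y=1 t=16 →N
[3] x=1 y=2 t=21 →N
[4] x=1 y=3 t=26 →N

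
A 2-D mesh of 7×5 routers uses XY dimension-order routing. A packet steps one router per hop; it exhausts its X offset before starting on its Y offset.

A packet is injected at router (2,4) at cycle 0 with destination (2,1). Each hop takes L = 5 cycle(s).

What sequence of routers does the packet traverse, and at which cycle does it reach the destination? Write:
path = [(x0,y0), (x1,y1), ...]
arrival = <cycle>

path = [(2,4), (2,3), (2,2), (2,1)]
arrival = 15

hop 0: (2,4) @ cyc 0
hop 1: (2,3) @ cyc 5  [S]
hop 2: (2,2) @ cyc 10  [S]
hop 3: (2,1) @ cyc 15  [S]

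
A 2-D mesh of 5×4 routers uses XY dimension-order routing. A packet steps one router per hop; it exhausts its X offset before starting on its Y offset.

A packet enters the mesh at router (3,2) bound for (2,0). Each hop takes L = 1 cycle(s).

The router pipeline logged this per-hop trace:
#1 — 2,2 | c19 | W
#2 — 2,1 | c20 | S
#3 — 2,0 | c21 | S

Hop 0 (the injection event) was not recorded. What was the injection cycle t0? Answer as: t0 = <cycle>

Hop 1 reached at cycle 19; hop k is at t0 + k·L.
Subtract one hop: t0 = 19 − 1 = 18.

t0 = 18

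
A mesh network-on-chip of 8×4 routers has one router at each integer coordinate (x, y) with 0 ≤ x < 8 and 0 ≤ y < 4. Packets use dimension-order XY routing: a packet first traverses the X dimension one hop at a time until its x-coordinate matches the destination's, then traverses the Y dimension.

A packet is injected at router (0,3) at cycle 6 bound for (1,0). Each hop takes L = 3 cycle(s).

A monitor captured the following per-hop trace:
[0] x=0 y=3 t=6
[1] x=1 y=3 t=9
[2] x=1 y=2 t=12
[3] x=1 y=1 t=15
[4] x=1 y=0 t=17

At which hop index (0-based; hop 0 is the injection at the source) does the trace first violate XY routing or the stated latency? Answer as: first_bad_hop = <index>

check 1→ d=(1,0) cyc+3: ok
check 2→ d=(0,-1) cyc+3: ok
check 3→ d=(0,-1) cyc+3: ok
check 4→ d=(0,-1) cyc+2: BAD: Δcyc=2≠L

first_bad_hop = 4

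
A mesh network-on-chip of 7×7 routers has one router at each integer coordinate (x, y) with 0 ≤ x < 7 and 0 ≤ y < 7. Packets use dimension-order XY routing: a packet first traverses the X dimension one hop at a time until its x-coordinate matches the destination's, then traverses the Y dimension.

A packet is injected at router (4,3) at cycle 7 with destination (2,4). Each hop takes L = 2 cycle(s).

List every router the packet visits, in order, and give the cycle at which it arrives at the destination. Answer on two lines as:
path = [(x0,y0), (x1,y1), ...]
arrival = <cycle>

path = [(4,3), (3,3), (2,3), (2,4)]
arrival = 13

  0. router=(4,3) cycle=7 (inject)
  1. router=(3,3) cycle=9 dir=W
  2. router=(2,3) cycle=11 dir=W
  3. router=(2,4) cycle=13 dir=N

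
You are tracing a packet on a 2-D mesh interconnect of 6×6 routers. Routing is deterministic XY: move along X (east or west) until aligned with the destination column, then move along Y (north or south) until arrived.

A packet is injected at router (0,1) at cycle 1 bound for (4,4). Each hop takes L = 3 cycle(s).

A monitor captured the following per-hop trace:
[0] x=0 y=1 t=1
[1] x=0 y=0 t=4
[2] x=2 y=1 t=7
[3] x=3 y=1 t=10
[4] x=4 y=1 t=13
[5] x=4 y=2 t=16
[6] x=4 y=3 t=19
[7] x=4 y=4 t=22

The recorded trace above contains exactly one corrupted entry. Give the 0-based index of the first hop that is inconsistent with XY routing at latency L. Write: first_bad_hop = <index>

hop 1: step (+0,-1), +3 cyc — BAD: Y-move but x=0≠4

first_bad_hop = 1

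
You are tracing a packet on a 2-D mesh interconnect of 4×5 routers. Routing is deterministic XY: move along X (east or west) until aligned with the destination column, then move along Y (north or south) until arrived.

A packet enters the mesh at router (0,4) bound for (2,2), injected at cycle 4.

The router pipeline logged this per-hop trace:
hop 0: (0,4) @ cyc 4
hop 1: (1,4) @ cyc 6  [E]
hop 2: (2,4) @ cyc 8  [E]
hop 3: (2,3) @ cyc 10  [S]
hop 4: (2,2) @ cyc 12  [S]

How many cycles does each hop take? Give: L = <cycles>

From hop 0 (4) to hop 1 (6): +2 cycles.
Each hop adds L, hence L = 2.

L = 2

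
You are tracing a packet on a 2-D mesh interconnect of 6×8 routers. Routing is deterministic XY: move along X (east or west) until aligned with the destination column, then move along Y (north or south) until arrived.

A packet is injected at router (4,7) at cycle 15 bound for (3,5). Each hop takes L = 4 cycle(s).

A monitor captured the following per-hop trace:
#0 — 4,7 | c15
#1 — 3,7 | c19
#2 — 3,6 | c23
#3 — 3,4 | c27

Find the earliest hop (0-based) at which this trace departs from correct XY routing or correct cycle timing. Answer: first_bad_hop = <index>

[1] (-1,+0) / 4c ⇒ ok
[2] (+0,-1) / 4c ⇒ ok
[3] (+0,-2) / 4c ⇒ BAD: non-unit step

first_bad_hop = 3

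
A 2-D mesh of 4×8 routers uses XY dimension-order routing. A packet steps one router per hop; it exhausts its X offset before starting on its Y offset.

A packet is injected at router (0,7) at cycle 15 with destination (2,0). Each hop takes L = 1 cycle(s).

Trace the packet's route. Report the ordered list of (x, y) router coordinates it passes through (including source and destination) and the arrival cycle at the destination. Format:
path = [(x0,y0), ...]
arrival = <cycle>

path = [(0,7), (1,7), (2,7), (2,6), (2,5), (2,4), (2,3), (2,2), (2,1), (2,0)]
arrival = 24

hop 0: (0,7) @ cyc 15
hop 1: (1,7) @ cyc 16  [E]
hop 2: (2,7) @ cyc 17  [E]
hop 3: (2,6) @ cyc 18  [S]
hop 4: (2,5) @ cyc 19  [S]
hop 5: (2,4) @ cyc 20  [S]
hop 6: (2,3) @ cyc 21  [S]
hop 7: (2,2) @ cyc 22  [S]
hop 8: (2,1) @ cyc 23  [S]
hop 9: (2,0) @ cyc 24  [S]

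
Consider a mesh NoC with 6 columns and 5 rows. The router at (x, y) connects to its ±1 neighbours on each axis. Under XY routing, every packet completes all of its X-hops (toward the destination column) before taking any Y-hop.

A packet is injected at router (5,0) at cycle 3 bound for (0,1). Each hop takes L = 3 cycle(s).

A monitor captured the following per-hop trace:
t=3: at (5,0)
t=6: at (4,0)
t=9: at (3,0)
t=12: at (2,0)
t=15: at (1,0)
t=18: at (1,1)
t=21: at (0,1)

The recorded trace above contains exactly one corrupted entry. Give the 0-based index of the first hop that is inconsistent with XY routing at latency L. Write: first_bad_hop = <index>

check 1→ d=(-1,0) cyc+3: ok
check 2→ d=(-1,0) cyc+3: ok
check 3→ d=(-1,0) cyc+3: ok
check 4→ d=(-1,0) cyc+3: ok
check 5→ d=(0,1) cyc+3: BAD: Y-move but x=1≠0

first_bad_hop = 5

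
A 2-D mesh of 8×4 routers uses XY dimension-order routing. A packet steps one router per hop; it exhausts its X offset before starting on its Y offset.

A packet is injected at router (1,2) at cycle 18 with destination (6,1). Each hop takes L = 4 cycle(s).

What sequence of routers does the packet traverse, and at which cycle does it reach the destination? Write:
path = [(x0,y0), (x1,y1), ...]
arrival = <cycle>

hop 0: (1,2) @ cyc 18
hop 1: (2,2) @ cyc 22  [E]
hop 2: (3,2) @ cyc 26  [E]
hop 3: (4,2) @ cyc 30  [E]
hop 4: (5,2) @ cyc 34  [E]
hop 5: (6,2) @ cyc 38  [E]
hop 6: (6,1) @ cyc 42  [S]

path = [(1,2), (2,2), (3,2), (4,2), (5,2), (6,2), (6,1)]
arrival = 42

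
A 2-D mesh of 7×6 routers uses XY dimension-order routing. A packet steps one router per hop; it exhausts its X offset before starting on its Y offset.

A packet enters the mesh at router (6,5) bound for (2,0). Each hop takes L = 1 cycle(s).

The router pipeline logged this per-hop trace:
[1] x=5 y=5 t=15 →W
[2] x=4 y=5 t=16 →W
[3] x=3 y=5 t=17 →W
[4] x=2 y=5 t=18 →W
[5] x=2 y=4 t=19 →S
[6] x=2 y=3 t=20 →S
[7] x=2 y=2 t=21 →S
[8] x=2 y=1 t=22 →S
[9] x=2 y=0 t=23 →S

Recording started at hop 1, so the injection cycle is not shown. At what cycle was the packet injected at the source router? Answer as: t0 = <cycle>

t0 = 14

At hop 1 the cycle is 15; in general cyc_k = t0 + kL.
So t0 = 15 − 1·1 = 14.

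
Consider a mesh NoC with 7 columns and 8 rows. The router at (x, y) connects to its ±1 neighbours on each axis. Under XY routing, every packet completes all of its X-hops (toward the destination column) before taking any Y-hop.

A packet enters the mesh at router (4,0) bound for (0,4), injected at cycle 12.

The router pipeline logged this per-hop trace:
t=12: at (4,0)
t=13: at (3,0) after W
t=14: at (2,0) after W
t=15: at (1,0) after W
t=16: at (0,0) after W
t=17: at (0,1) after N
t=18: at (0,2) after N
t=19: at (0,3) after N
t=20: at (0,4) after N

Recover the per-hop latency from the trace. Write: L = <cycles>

cyc[1] − cyc[0] = 13 − 12 = 1.
That increment is L by definition: L = 1.

L = 1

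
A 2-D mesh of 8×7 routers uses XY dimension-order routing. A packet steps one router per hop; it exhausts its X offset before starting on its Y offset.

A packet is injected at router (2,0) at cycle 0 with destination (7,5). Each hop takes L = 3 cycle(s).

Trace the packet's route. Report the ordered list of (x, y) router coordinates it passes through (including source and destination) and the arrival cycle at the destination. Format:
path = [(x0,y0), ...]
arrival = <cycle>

path = [(2,0), (3,0), (4,0), (5,0), (6,0), (7,0), (7,1), (7,2), (7,3), (7,4), (7,5)]
arrival = 30

hop 0: (2,0) @ cyc 0
hop 1: (3,0) @ cyc 3  [E]
hop 2: (4,0) @ cyc 6  [E]
hop 3: (5,0) @ cyc 9  [E]
hop 4: (6,0) @ cyc 12  [E]
hop 5: (7,0) @ cyc 15  [E]
hop 6: (7,1) @ cyc 18  [N]
hop 7: (7,2) @ cyc 21  [N]
hop 8: (7,3) @ cyc 24  [N]
hop 9: (7,4) @ cyc 27  [N]
hop 10: (7,5) @ cyc 30  [N]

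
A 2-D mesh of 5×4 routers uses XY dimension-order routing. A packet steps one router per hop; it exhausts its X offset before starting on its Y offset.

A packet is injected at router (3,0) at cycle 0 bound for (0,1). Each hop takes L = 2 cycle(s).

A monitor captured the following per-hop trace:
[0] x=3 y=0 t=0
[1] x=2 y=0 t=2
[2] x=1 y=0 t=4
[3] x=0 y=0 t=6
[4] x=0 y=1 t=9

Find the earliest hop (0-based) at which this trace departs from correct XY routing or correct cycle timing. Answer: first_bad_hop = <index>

first_bad_hop = 4

[1] (-1,+0) / 2c ⇒ ok
[2] (-1,+0) / 2c ⇒ ok
[3] (-1,+0) / 2c ⇒ ok
[4] (+0,+1) / 3c ⇒ BAD: Δcyc=3≠L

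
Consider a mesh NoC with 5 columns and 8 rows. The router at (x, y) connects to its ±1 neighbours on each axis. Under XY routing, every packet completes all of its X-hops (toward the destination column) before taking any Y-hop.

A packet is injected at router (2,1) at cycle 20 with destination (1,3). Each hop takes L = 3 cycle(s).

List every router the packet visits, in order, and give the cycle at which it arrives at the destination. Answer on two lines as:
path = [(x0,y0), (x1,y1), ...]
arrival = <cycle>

path = [(2,1), (1,1), (1,2), (1,3)]
arrival = 29

src (2,1)  cyc=20
W→(1,1)  cyc=23
N→(1,2)  cyc=26
N→(1,3)  cyc=29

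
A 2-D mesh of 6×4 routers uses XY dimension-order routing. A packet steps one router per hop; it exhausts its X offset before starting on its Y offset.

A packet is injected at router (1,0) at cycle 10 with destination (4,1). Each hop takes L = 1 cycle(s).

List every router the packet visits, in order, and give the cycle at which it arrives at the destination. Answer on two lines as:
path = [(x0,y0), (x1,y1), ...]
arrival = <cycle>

[0] x=1 y=0 t=10
[1] x=2 y=0 t=11 →E
[2] x=3 y=0 t=12 →E
[3] x=4 y=0 t=13 →E
[4] x=4 y=1 t=14 →N

path = [(1,0), (2,0), (3,0), (4,0), (4,1)]
arrival = 14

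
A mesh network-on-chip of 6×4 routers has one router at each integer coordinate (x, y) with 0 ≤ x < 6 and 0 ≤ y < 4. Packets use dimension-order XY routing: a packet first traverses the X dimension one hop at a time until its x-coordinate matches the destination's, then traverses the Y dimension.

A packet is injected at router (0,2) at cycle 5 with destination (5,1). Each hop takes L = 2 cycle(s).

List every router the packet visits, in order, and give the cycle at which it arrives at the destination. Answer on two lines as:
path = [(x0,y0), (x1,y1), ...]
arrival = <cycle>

path = [(0,2), (1,2), (2,2), (3,2), (4,2), (5,2), (5,1)]
arrival = 17

hop 0: (0,2) @ cyc 5
hop 1: (1,2) @ cyc 7  [E]
hop 2: (2,2) @ cyc 9  [E]
hop 3: (3,2) @ cyc 11  [E]
hop 4: (4,2) @ cyc 13  [E]
hop 5: (5,2) @ cyc 15  [E]
hop 6: (5,1) @ cyc 17  [S]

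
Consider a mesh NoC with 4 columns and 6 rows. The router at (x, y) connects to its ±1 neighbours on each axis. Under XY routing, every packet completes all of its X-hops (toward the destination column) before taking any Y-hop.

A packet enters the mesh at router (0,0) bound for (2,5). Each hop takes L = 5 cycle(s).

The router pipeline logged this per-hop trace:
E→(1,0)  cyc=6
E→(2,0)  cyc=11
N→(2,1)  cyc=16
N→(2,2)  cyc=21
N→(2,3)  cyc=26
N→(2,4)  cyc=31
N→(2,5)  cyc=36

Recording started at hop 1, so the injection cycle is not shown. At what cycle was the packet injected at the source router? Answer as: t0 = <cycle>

t0 = 1

cyc[1] = 6 and cyc[k] = t0 + k·L for every k.
Subtract one hop: t0 = 6 − 5 = 1.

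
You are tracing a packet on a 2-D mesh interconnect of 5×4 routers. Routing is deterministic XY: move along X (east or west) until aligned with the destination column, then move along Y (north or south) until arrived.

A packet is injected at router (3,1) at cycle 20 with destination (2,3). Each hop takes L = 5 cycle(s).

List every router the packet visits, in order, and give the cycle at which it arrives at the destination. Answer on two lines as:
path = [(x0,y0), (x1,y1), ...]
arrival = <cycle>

path = [(3,1), (2,1), (2,2), (2,3)]
arrival = 35

#0 — 3,1 | c20
#1 — 2,1 | c25 | W
#2 — 2,2 | c30 | N
#3 — 2,3 | c35 | N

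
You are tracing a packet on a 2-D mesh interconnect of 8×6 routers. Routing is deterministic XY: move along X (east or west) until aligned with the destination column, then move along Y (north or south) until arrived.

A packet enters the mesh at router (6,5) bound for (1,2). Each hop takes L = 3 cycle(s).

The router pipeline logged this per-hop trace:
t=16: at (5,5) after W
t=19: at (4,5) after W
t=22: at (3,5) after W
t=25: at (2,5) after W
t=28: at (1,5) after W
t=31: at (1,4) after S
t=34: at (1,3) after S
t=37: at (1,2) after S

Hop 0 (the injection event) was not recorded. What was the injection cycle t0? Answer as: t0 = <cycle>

t0 = 13

cyc[1] = 16 and cyc[k] = t0 + k·L for every k.
Therefore t0 = 16 − L = 13.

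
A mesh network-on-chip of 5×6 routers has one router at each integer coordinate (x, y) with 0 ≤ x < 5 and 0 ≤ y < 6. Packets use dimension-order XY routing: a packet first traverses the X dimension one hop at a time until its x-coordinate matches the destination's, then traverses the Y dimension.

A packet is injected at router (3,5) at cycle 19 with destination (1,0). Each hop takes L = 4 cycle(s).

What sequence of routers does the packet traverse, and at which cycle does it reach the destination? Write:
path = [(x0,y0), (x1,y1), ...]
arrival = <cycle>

src (3,5)  cyc=19
W→(2,5)  cyc=23
W→(1,5)  cyc=27
S→(1,4)  cyc=31
S→(1,3)  cyc=35
S→(1,2)  cyc=39
S→(1,1)  cyc=43
S→(1,0)  cyc=47

path = [(3,5), (2,5), (1,5), (1,4), (1,3), (1,2), (1,1), (1,0)]
arrival = 47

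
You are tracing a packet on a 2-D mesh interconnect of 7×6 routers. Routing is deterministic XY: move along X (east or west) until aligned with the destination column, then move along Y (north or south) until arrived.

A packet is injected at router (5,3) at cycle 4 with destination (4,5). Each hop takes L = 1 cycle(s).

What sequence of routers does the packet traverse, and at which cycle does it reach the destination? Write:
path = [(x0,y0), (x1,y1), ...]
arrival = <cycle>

path = [(5,3), (4,3), (4,4), (4,5)]
arrival = 7

  0. router=(5,3) cycle=4 (inject)
  1. router=(4,3) cycle=5 dir=W
  2. router=(4,4) cycle=6 dir=N
  3. router=(4,5) cycle=7 dir=N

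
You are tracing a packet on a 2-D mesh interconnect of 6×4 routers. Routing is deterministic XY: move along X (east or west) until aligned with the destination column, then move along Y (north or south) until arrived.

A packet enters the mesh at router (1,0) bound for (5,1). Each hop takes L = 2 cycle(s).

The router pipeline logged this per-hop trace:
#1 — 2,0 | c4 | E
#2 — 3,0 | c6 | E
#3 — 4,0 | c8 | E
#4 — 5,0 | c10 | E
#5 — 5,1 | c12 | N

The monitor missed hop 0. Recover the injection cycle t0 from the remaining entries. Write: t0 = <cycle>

t0 = 2

At hop 1 the cycle is 4; in general cyc_k = t0 + kL.
t0 = cyc[1] − L = 4 − 2 = 2.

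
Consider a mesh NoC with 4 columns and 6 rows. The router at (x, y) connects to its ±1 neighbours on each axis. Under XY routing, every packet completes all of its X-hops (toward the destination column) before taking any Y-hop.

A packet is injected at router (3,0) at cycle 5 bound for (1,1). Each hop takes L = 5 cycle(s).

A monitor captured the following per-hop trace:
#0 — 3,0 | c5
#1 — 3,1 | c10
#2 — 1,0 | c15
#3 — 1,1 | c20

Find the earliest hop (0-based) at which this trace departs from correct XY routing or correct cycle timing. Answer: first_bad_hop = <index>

check 1→ d=(0,1) cyc+5: BAD: Y-move but x=3≠1

first_bad_hop = 1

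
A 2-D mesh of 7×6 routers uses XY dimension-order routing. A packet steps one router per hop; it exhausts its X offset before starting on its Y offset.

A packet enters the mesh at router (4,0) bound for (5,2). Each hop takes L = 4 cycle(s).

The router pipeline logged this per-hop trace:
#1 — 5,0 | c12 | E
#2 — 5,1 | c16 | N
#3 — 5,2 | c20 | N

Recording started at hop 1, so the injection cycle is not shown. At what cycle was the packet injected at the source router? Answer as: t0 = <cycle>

At hop 1 the cycle is 12; in general cyc_k = t0 + kL.
So t0 = 12 − 1·4 = 8.

t0 = 8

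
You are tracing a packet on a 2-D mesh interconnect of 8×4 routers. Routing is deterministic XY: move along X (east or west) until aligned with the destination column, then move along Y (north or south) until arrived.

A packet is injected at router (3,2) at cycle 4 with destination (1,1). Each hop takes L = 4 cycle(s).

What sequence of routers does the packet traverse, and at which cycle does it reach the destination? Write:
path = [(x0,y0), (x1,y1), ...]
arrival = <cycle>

hop 0: (3,2) @ cyc 4
hop 1: (2,2) @ cyc 8  [W]
hop 2: (1,2) @ cyc 12  [W]
hop 3: (1,1) @ cyc 16  [S]

path = [(3,2), (2,2), (1,2), (1,1)]
arrival = 16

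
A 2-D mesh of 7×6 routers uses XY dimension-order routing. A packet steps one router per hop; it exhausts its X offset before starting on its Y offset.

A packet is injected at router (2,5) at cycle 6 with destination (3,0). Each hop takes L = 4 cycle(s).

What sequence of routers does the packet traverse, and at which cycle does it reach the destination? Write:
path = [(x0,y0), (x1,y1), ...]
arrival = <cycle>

hop 0: (2,5) @ cyc 6
hop 1: (3,5) @ cyc 10  [E]
hop 2: (3,4) @ cyc 14  [S]
hop 3: (3,3) @ cyc 18  [S]
hop 4: (3,2) @ cyc 22  [S]
hop 5: (3,1) @ cyc 26  [S]
hop 6: (3,0) @ cyc 30  [S]

path = [(2,5), (3,5), (3,4), (3,3), (3,2), (3,1), (3,0)]
arrival = 30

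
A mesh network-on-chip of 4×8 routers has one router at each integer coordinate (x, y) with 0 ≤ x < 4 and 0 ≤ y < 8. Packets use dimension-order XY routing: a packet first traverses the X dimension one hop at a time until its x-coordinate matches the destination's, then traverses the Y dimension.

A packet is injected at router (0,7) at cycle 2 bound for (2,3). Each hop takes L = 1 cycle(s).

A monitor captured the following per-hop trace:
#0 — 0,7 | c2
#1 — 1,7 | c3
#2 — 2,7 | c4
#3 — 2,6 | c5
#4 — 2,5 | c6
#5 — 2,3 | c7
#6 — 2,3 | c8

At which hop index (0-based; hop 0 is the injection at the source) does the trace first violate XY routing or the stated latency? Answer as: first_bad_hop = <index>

[1] (+1,+0) / 1c ⇒ ok
[2] (+1,+0) / 1c ⇒ ok
[3] (+0,-1) / 1c ⇒ ok
[4] (+0,-1) / 1c ⇒ ok
[5] (+0,-2) / 1c ⇒ BAD: non-unit step

first_bad_hop = 5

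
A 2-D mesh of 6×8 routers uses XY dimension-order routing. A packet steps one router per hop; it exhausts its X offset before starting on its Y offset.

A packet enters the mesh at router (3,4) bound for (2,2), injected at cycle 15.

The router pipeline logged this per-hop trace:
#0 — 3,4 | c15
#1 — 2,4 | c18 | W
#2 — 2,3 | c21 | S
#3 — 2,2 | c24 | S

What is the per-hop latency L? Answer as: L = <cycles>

cyc[1] − cyc[0] = 18 − 15 = 3.
Each hop adds L, hence L = 3.

L = 3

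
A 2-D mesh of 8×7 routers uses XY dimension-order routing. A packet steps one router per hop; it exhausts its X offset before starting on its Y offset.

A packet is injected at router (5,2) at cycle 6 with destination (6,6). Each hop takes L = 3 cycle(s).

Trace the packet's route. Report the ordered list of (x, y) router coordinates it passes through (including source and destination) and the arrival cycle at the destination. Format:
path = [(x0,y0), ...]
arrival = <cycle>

path = [(5,2), (6,2), (6,3), (6,4), (6,5), (6,6)]
arrival = 21

t=6: at (5,2)
t=9: at (6,2) after E
t=12: at (6,3) after N
t=15: at (6,4) after N
t=18: at (6,5) after N
t=21: at (6,6) after N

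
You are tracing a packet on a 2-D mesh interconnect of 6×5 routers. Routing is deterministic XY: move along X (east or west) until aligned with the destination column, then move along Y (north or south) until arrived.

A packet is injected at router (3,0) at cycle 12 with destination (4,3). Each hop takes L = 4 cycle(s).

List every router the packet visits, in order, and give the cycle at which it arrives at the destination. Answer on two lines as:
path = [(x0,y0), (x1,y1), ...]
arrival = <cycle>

path = [(3,0), (4,0), (4,1), (4,2), (4,3)]
arrival = 28

t=12: at (3,0)
t=16: at (4,0) after E
t=20: at (4,1) after N
t=24: at (4,2) after N
t=28: at (4,3) after N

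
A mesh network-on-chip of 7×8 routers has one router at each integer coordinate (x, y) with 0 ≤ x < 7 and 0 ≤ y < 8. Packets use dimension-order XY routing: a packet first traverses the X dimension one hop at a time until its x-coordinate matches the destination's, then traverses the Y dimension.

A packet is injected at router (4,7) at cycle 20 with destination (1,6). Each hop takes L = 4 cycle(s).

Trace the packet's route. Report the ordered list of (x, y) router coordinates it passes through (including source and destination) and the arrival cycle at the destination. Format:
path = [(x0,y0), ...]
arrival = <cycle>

path = [(4,7), (3,7), (2,7), (1,7), (1,6)]
arrival = 36

[0] x=4 y=7 t=20
[1] x=3 y=7 t=24 →W
[2] x=2 y=7 t=28 →W
[3] x=1 y=7 t=32 →W
[4] x=1 y=6 t=36 →S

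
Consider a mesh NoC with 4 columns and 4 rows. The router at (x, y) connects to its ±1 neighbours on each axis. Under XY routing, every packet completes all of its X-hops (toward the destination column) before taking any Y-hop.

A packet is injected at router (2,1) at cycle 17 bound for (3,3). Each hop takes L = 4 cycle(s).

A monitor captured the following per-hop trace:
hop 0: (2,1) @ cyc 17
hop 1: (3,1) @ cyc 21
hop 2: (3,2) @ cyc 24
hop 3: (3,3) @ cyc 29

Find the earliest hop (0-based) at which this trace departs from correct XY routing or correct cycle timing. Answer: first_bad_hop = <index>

first_bad_hop = 2

hop 1: step (+1,+0), +4 cyc — ok
hop 2: step (+0,+1), +3 cyc — BAD: Δcyc=3≠L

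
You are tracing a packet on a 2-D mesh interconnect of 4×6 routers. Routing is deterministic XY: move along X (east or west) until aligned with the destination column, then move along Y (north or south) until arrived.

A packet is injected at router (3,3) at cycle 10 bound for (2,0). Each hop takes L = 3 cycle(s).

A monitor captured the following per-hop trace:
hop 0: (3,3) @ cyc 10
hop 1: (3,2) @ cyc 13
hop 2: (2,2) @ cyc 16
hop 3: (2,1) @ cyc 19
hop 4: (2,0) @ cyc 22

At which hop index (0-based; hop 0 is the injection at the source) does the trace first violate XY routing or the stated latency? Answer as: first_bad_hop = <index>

first_bad_hop = 1

hop 1: step (+0,-1), +3 cyc — BAD: Y-move but x=3≠2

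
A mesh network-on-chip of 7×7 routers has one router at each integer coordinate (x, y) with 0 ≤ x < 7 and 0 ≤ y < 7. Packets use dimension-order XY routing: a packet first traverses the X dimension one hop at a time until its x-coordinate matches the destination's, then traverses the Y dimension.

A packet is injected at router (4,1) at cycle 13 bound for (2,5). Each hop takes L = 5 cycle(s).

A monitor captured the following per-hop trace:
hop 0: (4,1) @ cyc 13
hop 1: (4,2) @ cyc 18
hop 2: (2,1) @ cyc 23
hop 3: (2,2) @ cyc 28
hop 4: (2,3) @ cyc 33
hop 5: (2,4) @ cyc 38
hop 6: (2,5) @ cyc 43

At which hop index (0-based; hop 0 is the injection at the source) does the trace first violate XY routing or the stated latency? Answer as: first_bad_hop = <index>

first_bad_hop = 1

  1: Δx=+0 Δy=+1 Δt=5 [BAD: Y-move but x=4≠2]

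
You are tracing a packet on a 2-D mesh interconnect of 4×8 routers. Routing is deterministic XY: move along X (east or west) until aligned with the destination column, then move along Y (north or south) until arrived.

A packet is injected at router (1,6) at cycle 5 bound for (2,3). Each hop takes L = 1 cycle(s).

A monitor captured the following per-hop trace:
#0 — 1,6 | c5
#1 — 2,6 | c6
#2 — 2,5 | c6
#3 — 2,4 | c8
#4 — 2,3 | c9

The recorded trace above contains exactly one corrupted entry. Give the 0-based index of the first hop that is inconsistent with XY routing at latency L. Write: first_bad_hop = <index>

  1: Δx=+1 Δy=+0 Δt=1 [ok]
  2: Δx=+0 Δy=-1 Δt=0 [BAD: Δcyc=0≠L]

first_bad_hop = 2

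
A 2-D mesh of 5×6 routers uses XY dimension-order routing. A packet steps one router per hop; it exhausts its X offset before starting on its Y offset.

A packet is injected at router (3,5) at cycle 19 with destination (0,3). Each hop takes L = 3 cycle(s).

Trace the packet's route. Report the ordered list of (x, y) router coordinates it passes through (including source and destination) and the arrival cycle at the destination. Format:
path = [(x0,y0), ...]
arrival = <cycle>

path = [(3,5), (2,5), (1,5), (0,5), (0,4), (0,3)]
arrival = 34

  0. router=(3,5) cycle=19 (inject)
  1. router=(2,5) cycle=22 dir=W
  2. router=(1,5) cycle=25 dir=W
  3. router=(0,5) cycle=28 dir=W
  4. router=(0,4) cycle=31 dir=S
  5. router=(0,3) cycle=34 dir=S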